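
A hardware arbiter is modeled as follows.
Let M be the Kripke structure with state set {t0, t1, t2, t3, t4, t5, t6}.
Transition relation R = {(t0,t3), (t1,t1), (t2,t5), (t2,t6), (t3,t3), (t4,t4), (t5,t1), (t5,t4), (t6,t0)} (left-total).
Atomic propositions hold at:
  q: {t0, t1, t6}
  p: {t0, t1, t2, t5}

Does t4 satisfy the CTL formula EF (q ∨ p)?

Sat(q ∨ p) = {t0, t1, t2, t5, t6}
EF (q ∨ p): least fixpoint, start Z0 = {t0, t1, t2, t5, t6}, add states with some successor in Z. Already a fixed point.
Sat(EF (q ∨ p)) = {t0, t1, t2, t5, t6}
t4 ∉ Sat(EF (q ∨ p)) = {t0, t1, t2, t5, t6}, so the formula does not hold at t4.

No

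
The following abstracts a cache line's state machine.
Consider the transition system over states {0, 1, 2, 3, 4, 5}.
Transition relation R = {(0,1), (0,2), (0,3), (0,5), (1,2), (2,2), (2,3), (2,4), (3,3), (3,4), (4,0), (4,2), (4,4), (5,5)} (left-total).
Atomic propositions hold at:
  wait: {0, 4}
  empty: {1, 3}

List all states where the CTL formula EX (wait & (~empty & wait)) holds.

Sat(~empty) = {0, 2, 4, 5}
Sat(~empty & wait) = {0, 4}
Sat(wait & (~empty & wait)) = {0, 4}
Sat(EX (wait & (~empty & wait))) = {s : some successor in {0, 4}} = {2, 3, 4}

{2, 3, 4}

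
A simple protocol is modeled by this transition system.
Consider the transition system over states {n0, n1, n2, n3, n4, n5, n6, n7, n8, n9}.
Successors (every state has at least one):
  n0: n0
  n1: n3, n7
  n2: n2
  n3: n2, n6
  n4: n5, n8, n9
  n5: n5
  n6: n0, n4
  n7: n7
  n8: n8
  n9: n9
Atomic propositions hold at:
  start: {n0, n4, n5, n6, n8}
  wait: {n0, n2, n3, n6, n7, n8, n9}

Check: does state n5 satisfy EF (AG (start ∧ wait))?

Sat(start ∧ wait) = {n0, n6, n8}
AG (start ∧ wait): greatest fixpoint, start Z0 = {n0, n6, n8}, keep only states in Sat with every successor in Z. Z1 = {n0, n8}; fixed.
Sat(AG (start ∧ wait)) = {n0, n8}
EF (AG (start ∧ wait)): least fixpoint, start Z0 = {n0, n8}, add states with some successor in Z. Z1 = {n0, n4, n6, n8}; Z2 = {n0, n3, n4, n6, n8}; Z3 = {n0, n1, n3, n4, n6, n8}; fixed.
Sat(EF (AG (start ∧ wait))) = {n0, n1, n3, n4, n6, n8}
n5 ∉ Sat(EF (AG (start ∧ wait))) = {n0, n1, n3, n4, n6, n8}, so the formula does not hold at n5.

No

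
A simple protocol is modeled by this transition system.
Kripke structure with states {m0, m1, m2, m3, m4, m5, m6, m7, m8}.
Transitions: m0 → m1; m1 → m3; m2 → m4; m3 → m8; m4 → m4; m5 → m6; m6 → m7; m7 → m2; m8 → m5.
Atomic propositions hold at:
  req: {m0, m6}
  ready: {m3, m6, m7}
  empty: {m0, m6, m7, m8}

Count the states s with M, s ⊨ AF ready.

AF ready: least fixpoint, start Z0 = {m3, m6, m7}, add states with every successor in Z. Z1 = {m1, m3, m5, m6, m7}; Z2 = {m0, m1, m3, m5, m6, m7, m8}; fixed.
Sat(AF ready) = {m0, m1, m3, m5, m6, m7, m8}
|Sat(AF ready)| = |{m0, m1, m3, m5, m6, m7, m8}| = 7.

7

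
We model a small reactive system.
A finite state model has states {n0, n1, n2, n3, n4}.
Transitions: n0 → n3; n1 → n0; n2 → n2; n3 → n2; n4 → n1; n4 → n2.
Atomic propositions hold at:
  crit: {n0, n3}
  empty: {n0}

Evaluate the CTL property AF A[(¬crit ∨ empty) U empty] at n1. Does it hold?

Sat(¬crit) = {n1, n2, n4}
Sat(¬crit ∨ empty) = {n0, n1, n2, n4}
A[(¬crit ∨ empty) U empty]: least fixpoint, start Z0 = Sat(empty) = {n0}, add states in Sat(¬crit ∨ empty) with every successor in Z. Z1 = {n0, n1}; fixed.
Sat(A[(¬crit ∨ empty) U empty]) = {n0, n1}
AF A[(¬crit ∨ empty) U empty]: least fixpoint, start Z0 = {n0, n1}, add states with every successor in Z. Already a fixed point.
Sat(AF A[(¬crit ∨ empty) U empty]) = {n0, n1}
n1 ∈ Sat(AF A[(¬crit ∨ empty) U empty]) = {n0, n1}, so the formula holds at n1.

Yes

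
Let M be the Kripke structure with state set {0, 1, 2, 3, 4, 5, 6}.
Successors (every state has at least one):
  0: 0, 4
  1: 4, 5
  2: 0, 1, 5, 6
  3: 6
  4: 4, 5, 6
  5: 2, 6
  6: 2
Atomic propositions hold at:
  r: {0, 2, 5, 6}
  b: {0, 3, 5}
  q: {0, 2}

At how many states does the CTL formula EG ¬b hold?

4

Sat(¬b) = {1, 2, 4, 6}
EG ¬b: greatest fixpoint, start Z0 = {1, 2, 4, 6}, keep only states in Sat with some successor in Z. Already a fixed point.
Sat(EG ¬b) = {1, 2, 4, 6}
|Sat(EG ¬b)| = |{1, 2, 4, 6}| = 4.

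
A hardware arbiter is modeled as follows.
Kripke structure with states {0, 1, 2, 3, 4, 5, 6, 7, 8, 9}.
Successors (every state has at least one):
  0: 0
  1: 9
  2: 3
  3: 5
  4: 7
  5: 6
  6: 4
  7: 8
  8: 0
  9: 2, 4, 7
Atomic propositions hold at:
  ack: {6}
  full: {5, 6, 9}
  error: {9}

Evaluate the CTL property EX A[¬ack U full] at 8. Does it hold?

No

Sat(¬ack) = {0, 1, 2, 3, 4, 5, 7, 8, 9}
A[¬ack U full]: least fixpoint, start Z0 = Sat(full) = {5, 6, 9}, add states in Sat(¬ack) with every successor in Z. Z1 = {1, 3, 5, 6, 9}; Z2 = {1, 2, 3, 5, 6, 9}; fixed.
Sat(A[¬ack U full]) = {1, 2, 3, 5, 6, 9}
Sat(EX A[¬ack U full]) = {s : some successor in {1, 2, 3, 5, 6, 9}} = {1, 2, 3, 5, 9}
8 ∉ Sat(EX A[¬ack U full]) = {1, 2, 3, 5, 9}, so the formula does not hold at 8.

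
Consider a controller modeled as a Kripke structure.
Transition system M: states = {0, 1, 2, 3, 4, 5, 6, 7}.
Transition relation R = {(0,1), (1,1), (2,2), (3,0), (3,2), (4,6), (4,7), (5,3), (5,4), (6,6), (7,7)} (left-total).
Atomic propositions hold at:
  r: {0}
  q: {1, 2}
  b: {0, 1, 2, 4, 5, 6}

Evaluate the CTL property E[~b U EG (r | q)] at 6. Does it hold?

No

Sat(~b) = {3, 7}
Sat(r | q) = {0, 1, 2}
EG (r | q): greatest fixpoint, start Z0 = {0, 1, 2}, keep only states in Sat with some successor in Z. Already a fixed point.
Sat(EG (r | q)) = {0, 1, 2}
E[~b U EG (r | q)]: least fixpoint, start Z0 = Sat(EG (r | q)) = {0, 1, 2}, add states in Sat(~b) with some successor in Z. Z1 = {0, 1, 2, 3}; fixed.
Sat(E[~b U EG (r | q)]) = {0, 1, 2, 3}
6 ∉ Sat(E[~b U EG (r | q)]) = {0, 1, 2, 3}, so the formula does not hold at 6.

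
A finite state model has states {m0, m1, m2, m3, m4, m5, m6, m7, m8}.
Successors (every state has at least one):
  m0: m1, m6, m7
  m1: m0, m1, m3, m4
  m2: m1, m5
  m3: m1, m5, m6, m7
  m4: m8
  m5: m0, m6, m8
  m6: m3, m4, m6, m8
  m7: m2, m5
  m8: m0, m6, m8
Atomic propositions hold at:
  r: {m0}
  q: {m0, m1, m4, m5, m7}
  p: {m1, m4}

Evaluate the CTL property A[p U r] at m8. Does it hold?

No

A[p U r]: least fixpoint, start Z0 = Sat(r) = {m0}, add states in Sat(p) with every successor in Z. Already a fixed point.
Sat(A[p U r]) = {m0}
m8 ∉ Sat(A[p U r]) = {m0}, so the formula does not hold at m8.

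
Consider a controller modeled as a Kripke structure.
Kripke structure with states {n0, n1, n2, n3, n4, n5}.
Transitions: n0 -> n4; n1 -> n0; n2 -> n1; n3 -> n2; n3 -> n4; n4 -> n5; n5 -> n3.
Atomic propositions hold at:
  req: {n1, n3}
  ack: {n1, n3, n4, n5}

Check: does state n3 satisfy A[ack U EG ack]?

EG ack: greatest fixpoint, start Z0 = {n1, n3, n4, n5}, keep only states in Sat with some successor in Z. Z1 = {n3, n4, n5}; fixed.
Sat(EG ack) = {n3, n4, n5}
A[ack U EG ack]: least fixpoint, start Z0 = Sat(EG ack) = {n3, n4, n5}, add states in Sat(ack) with every successor in Z. Already a fixed point.
Sat(A[ack U EG ack]) = {n3, n4, n5}
n3 ∈ Sat(A[ack U EG ack]) = {n3, n4, n5}, so the formula holds at n3.

Yes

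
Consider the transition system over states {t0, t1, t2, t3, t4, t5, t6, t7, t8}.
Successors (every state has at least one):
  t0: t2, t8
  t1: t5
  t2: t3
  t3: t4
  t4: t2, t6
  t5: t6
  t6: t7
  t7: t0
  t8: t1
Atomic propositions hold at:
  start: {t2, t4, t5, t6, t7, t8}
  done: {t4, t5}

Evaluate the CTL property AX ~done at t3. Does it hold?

Sat(~done) = {t0, t1, t2, t3, t6, t7, t8}
Sat(AX ~done) = {s : every successor in {t0, t1, t2, t3, t6, t7, t8}} = {t0, t2, t4, t5, t6, t7, t8}
t3 ∉ Sat(AX ~done) = {t0, t2, t4, t5, t6, t7, t8}, so the formula does not hold at t3.

No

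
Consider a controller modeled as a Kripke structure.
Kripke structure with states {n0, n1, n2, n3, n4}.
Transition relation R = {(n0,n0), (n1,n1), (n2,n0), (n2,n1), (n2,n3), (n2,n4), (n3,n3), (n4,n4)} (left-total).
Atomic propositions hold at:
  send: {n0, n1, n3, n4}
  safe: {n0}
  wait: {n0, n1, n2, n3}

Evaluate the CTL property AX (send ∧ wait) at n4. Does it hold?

No

Sat(send ∧ wait) = {n0, n1, n3}
Sat(AX (send ∧ wait)) = {s : every successor in {n0, n1, n3}} = {n0, n1, n3}
n4 ∉ Sat(AX (send ∧ wait)) = {n0, n1, n3}, so the formula does not hold at n4.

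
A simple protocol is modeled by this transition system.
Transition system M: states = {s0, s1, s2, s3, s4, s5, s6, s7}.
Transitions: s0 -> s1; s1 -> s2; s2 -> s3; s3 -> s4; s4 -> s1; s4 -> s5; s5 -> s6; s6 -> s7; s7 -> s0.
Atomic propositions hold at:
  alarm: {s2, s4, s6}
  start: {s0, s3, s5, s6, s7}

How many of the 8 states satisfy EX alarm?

Sat(EX alarm) = {s : some successor in {s2, s4, s6}} = {s1, s3, s5}
|Sat(EX alarm)| = |{s1, s3, s5}| = 3.

3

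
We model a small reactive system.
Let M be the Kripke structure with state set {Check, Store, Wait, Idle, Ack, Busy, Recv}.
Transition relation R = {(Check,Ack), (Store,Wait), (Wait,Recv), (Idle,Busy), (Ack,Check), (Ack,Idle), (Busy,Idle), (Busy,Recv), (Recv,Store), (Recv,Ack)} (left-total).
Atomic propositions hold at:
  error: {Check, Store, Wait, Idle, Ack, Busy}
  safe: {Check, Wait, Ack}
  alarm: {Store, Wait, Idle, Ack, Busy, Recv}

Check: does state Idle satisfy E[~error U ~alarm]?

Sat(~error) = {Recv}
Sat(~alarm) = {Check}
E[~error U ~alarm]: least fixpoint, start Z0 = Sat(~alarm) = {Check}, add states in Sat(~error) with some successor in Z. Already a fixed point.
Sat(E[~error U ~alarm]) = {Check}
Idle ∉ Sat(E[~error U ~alarm]) = {Check}, so the formula does not hold at Idle.

No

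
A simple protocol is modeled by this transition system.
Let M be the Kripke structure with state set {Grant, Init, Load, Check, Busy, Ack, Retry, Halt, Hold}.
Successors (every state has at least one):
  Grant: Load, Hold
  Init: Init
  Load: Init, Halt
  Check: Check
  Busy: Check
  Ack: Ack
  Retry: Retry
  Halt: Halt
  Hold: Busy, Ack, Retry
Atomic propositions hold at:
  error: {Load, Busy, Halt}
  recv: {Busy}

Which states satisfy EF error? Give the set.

EF error: least fixpoint, start Z0 = {Load, Busy, Halt}, add states with some successor in Z. Z1 = {Grant, Load, Busy, Halt, Hold}; fixed.
Sat(EF error) = {Grant, Load, Busy, Halt, Hold}

{Grant, Load, Busy, Halt, Hold}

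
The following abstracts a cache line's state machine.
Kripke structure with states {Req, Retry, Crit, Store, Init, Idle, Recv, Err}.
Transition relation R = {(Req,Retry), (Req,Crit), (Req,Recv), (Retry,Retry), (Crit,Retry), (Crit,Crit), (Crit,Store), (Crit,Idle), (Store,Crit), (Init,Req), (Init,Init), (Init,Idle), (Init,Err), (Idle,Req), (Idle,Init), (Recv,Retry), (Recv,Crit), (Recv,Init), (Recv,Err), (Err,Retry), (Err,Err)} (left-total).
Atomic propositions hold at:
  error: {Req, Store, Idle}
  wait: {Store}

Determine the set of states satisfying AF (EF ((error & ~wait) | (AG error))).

Sat(~wait) = {Req, Retry, Crit, Init, Idle, Recv, Err}
Sat(error & ~wait) = {Req, Idle}
AG error: greatest fixpoint, start Z0 = {Req, Store, Idle}, keep only states in Sat with every successor in Z. Z1 = ∅; fixed.
Sat(AG error) = ∅
Sat((error & ~wait) | (AG error)) = {Req, Idle}
EF ((error & ~wait) | (AG error)): least fixpoint, start Z0 = {Req, Idle}, add states with some successor in Z. Z1 = {Req, Crit, Init, Idle}; Z2 = {Req, Crit, Store, Init, Idle, Recv}; fixed.
Sat(EF ((error & ~wait) | (AG error))) = {Req, Crit, Store, Init, Idle, Recv}
AF (EF ((error & ~wait) | (AG error))): least fixpoint, start Z0 = {Req, Crit, Store, Init, Idle, Recv}, add states with every successor in Z. Already a fixed point.
Sat(AF (EF ((error & ~wait) | (AG error)))) = {Req, Crit, Store, Init, Idle, Recv}

{Req, Crit, Store, Init, Idle, Recv}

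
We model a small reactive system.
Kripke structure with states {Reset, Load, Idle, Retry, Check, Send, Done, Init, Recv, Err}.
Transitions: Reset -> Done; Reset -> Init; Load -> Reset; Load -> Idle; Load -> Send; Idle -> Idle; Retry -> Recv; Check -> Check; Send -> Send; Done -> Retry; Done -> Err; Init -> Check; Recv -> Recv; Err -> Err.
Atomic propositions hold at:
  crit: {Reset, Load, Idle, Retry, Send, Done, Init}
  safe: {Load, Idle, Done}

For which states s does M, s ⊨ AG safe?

AG safe: greatest fixpoint, start Z0 = {Load, Idle, Done}, keep only states in Sat with every successor in Z. Z1 = {Idle}; fixed.
Sat(AG safe) = {Idle}

{Idle}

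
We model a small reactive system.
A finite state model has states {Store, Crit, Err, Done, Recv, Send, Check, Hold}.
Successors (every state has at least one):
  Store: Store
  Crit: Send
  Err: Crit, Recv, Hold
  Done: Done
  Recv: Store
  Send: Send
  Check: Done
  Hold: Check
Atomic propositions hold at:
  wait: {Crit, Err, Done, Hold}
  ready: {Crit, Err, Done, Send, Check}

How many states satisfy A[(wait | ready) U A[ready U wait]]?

5

Sat(wait | ready) = {Crit, Err, Done, Send, Check, Hold}
A[ready U wait]: least fixpoint, start Z0 = Sat(wait) = {Crit, Err, Done, Hold}, add states in Sat(ready) with every successor in Z. Z1 = {Crit, Err, Done, Check, Hold}; fixed.
Sat(A[ready U wait]) = {Crit, Err, Done, Check, Hold}
A[(wait | ready) U A[ready U wait]]: least fixpoint, start Z0 = Sat(A[ready U wait]) = {Crit, Err, Done, Check, Hold}, add states in Sat(wait | ready) with every successor in Z. Already a fixed point.
Sat(A[(wait | ready) U A[ready U wait]]) = {Crit, Err, Done, Check, Hold}
|Sat(A[(wait | ready) U A[ready U wait]])| = |{Crit, Err, Done, Check, Hold}| = 5.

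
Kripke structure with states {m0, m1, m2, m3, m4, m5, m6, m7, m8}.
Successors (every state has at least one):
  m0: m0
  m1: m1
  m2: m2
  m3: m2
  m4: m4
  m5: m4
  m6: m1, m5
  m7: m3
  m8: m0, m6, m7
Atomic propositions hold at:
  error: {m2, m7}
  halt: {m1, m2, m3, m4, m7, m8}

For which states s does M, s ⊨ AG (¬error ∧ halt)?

{m1, m4}

Sat(¬error) = {m0, m1, m3, m4, m5, m6, m8}
Sat(¬error ∧ halt) = {m1, m3, m4, m8}
AG (¬error ∧ halt): greatest fixpoint, start Z0 = {m1, m3, m4, m8}, keep only states in Sat with every successor in Z. Z1 = {m1, m4}; fixed.
Sat(AG (¬error ∧ halt)) = {m1, m4}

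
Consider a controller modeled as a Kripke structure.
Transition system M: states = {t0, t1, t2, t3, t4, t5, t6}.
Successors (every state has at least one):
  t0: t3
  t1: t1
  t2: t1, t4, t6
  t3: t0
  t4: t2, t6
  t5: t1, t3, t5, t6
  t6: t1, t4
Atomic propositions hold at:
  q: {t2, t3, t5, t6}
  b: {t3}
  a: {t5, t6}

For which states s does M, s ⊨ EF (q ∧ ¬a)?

Sat(¬a) = {t0, t1, t2, t3, t4}
Sat(q ∧ ¬a) = {t2, t3}
EF (q ∧ ¬a): least fixpoint, start Z0 = {t2, t3}, add states with some successor in Z. Z1 = {t0, t2, t3, t4, t5}; Z2 = {t0, t2, t3, t4, t5, t6}; fixed.
Sat(EF (q ∧ ¬a)) = {t0, t2, t3, t4, t5, t6}

{t0, t2, t3, t4, t5, t6}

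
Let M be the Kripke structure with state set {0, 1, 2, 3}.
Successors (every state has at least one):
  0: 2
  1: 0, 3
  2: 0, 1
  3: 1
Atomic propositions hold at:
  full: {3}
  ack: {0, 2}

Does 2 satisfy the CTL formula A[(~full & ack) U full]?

No

Sat(~full) = {0, 1, 2}
Sat(~full & ack) = {0, 2}
A[(~full & ack) U full]: least fixpoint, start Z0 = Sat(full) = {3}, add states in Sat(~full & ack) with every successor in Z. Already a fixed point.
Sat(A[(~full & ack) U full]) = {3}
2 ∉ Sat(A[(~full & ack) U full]) = {3}, so the formula does not hold at 2.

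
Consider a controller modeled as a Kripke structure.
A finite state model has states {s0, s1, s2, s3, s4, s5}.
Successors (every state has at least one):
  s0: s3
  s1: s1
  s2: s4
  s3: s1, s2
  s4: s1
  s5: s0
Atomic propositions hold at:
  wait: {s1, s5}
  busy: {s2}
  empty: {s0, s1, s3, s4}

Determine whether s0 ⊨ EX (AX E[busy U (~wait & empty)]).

Sat(~wait) = {s0, s2, s3, s4}
Sat(~wait & empty) = {s0, s3, s4}
E[busy U (~wait & empty)]: least fixpoint, start Z0 = Sat((~wait & empty)) = {s0, s3, s4}, add states in Sat(busy) with some successor in Z. Z1 = {s0, s2, s3, s4}; fixed.
Sat(E[busy U (~wait & empty)]) = {s0, s2, s3, s4}
Sat(AX E[busy U (~wait & empty)]) = {s : every successor in {s0, s2, s3, s4}} = {s0, s2, s5}
Sat(EX (AX E[busy U (~wait & empty)])) = {s : some successor in {s0, s2, s5}} = {s3, s5}
s0 ∉ Sat(EX (AX E[busy U (~wait & empty)])) = {s3, s5}, so the formula does not hold at s0.

No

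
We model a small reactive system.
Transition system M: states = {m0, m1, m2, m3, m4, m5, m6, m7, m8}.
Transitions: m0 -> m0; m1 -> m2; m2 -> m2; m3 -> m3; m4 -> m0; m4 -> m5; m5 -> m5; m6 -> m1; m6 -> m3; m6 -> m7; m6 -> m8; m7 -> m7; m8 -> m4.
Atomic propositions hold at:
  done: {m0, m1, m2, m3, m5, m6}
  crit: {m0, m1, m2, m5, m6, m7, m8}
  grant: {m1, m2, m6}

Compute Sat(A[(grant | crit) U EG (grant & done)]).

{m1, m2, m6}

Sat(grant | crit) = {m0, m1, m2, m5, m6, m7, m8}
Sat(grant & done) = {m1, m2, m6}
EG (grant & done): greatest fixpoint, start Z0 = {m1, m2, m6}, keep only states in Sat with some successor in Z. Already a fixed point.
Sat(EG (grant & done)) = {m1, m2, m6}
A[(grant | crit) U EG (grant & done)]: least fixpoint, start Z0 = Sat(EG (grant & done)) = {m1, m2, m6}, add states in Sat(grant | crit) with every successor in Z. Already a fixed point.
Sat(A[(grant | crit) U EG (grant & done)]) = {m1, m2, m6}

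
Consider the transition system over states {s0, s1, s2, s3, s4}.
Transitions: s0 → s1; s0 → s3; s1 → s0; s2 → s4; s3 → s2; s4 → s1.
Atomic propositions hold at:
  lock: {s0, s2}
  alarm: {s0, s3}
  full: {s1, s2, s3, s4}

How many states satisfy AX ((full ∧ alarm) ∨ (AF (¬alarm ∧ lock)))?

1

Sat(full ∧ alarm) = {s3}
Sat(¬alarm) = {s1, s2, s4}
Sat(¬alarm ∧ lock) = {s2}
AF (¬alarm ∧ lock): least fixpoint, start Z0 = {s2}, add states with every successor in Z. Z1 = {s2, s3}; fixed.
Sat(AF (¬alarm ∧ lock)) = {s2, s3}
Sat((full ∧ alarm) ∨ (AF (¬alarm ∧ lock))) = {s2, s3}
Sat(AX ((full ∧ alarm) ∨ (AF (¬alarm ∧ lock)))) = {s : every successor in {s2, s3}} = {s3}
|Sat(AX ((full ∧ alarm) ∨ (AF (¬alarm ∧ lock))))| = |{s3}| = 1.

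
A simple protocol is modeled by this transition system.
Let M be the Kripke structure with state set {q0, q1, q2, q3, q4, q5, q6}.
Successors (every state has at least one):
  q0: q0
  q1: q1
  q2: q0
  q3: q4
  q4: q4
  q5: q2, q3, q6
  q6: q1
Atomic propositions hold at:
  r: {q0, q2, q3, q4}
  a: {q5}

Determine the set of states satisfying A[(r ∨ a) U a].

{q5}

Sat(r ∨ a) = {q0, q2, q3, q4, q5}
A[(r ∨ a) U a]: least fixpoint, start Z0 = Sat(a) = {q5}, add states in Sat(r ∨ a) with every successor in Z. Already a fixed point.
Sat(A[(r ∨ a) U a]) = {q5}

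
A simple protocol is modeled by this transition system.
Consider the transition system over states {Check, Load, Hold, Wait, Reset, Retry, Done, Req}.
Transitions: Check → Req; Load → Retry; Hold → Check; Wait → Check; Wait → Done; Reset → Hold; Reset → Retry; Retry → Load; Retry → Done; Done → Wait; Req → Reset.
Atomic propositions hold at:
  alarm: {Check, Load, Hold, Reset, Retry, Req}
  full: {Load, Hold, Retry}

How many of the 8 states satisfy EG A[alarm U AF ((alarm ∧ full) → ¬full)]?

Sat(alarm ∧ full) = {Load, Hold, Retry}
Sat(¬full) = {Check, Wait, Reset, Done, Req}
Sat((alarm ∧ full) → ¬full) = {Check, Wait, Reset, Done, Req}
AF ((alarm ∧ full) → ¬full): least fixpoint, start Z0 = {Check, Wait, Reset, Done, Req}, add states with every successor in Z. Z1 = {Check, Hold, Wait, Reset, Done, Req}; fixed.
Sat(AF ((alarm ∧ full) → ¬full)) = {Check, Hold, Wait, Reset, Done, Req}
A[alarm U AF ((alarm ∧ full) → ¬full)]: least fixpoint, start Z0 = Sat(AF ((alarm ∧ full) → ¬full)) = {Check, Hold, Wait, Reset, Done, Req}, add states in Sat(alarm) with every successor in Z. Already a fixed point.
Sat(A[alarm U AF ((alarm ∧ full) → ¬full)]) = {Check, Hold, Wait, Reset, Done, Req}
EG A[alarm U AF ((alarm ∧ full) → ¬full)]: greatest fixpoint, start Z0 = {Check, Hold, Wait, Reset, Done, Req}, keep only states in Sat with some successor in Z. Already a fixed point.
Sat(EG A[alarm U AF ((alarm ∧ full) → ¬full)]) = {Check, Hold, Wait, Reset, Done, Req}
|Sat(EG A[alarm U AF ((alarm ∧ full) → ¬full)])| = |{Check, Hold, Wait, Reset, Done, Req}| = 6.

6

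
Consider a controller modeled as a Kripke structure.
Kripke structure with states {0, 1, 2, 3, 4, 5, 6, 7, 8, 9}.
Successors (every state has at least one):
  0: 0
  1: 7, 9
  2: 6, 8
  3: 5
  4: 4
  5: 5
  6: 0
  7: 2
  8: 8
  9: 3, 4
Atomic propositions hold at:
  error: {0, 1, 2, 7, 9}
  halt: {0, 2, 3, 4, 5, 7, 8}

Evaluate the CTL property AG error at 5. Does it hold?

AG error: greatest fixpoint, start Z0 = {0, 1, 2, 7, 9}, keep only states in Sat with every successor in Z. Z1 = {0, 1, 7}; Z2 = {0}; fixed.
Sat(AG error) = {0}
5 ∉ Sat(AG error) = {0}, so the formula does not hold at 5.

No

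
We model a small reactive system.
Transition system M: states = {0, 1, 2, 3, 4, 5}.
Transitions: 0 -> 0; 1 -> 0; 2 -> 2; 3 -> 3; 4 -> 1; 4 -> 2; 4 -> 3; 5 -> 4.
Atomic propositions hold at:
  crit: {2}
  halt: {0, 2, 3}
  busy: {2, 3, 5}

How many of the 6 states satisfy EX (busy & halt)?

3

Sat(busy & halt) = {2, 3}
Sat(EX (busy & halt)) = {s : some successor in {2, 3}} = {2, 3, 4}
|Sat(EX (busy & halt))| = |{2, 3, 4}| = 3.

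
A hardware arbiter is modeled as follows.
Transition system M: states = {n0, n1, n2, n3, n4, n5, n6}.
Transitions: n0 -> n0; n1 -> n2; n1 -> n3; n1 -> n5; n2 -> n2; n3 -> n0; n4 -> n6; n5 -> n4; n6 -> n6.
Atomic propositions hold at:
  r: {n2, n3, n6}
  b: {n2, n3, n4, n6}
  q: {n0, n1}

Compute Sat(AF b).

AF b: least fixpoint, start Z0 = {n2, n3, n4, n6}, add states with every successor in Z. Z1 = {n2, n3, n4, n5, n6}; Z2 = {n1, n2, n3, n4, n5, n6}; fixed.
Sat(AF b) = {n1, n2, n3, n4, n5, n6}

{n1, n2, n3, n4, n5, n6}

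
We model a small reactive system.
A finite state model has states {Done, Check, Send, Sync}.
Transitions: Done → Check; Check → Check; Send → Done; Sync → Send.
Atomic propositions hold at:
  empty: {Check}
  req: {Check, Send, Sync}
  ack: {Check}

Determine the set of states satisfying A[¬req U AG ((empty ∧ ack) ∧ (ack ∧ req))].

Sat(¬req) = {Done}
Sat(empty ∧ ack) = {Check}
Sat(ack ∧ req) = {Check}
Sat((empty ∧ ack) ∧ (ack ∧ req)) = {Check}
AG ((empty ∧ ack) ∧ (ack ∧ req)): greatest fixpoint, start Z0 = {Check}, keep only states in Sat with every successor in Z. Already a fixed point.
Sat(AG ((empty ∧ ack) ∧ (ack ∧ req))) = {Check}
A[¬req U AG ((empty ∧ ack) ∧ (ack ∧ req))]: least fixpoint, start Z0 = Sat(AG ((empty ∧ ack) ∧ (ack ∧ req))) = {Check}, add states in Sat(¬req) with every successor in Z. Z1 = {Done, Check}; fixed.
Sat(A[¬req U AG ((empty ∧ ack) ∧ (ack ∧ req))]) = {Done, Check}

{Done, Check}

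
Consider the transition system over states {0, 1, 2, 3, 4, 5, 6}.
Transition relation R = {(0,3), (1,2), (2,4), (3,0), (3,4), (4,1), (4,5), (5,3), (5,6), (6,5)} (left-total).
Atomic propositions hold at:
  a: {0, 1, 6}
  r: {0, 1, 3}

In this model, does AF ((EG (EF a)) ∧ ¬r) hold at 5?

EF a: least fixpoint, start Z0 = {0, 1, 6}, add states with some successor in Z. Z1 = {0, 1, 3, 4, 5, 6}; Z2 = {0, 1, 2, 3, 4, 5, 6}; fixed.
Sat(EF a) = {0, 1, 2, 3, 4, 5, 6}
EG (EF a): greatest fixpoint, start Z0 = {0, 1, 2, 3, 4, 5, 6}, keep only states in Sat with some successor in Z. Already a fixed point.
Sat(EG (EF a)) = {0, 1, 2, 3, 4, 5, 6}
Sat(¬r) = {2, 4, 5, 6}
Sat((EG (EF a)) ∧ ¬r) = {2, 4, 5, 6}
AF ((EG (EF a)) ∧ ¬r): least fixpoint, start Z0 = {2, 4, 5, 6}, add states with every successor in Z. Z1 = {1, 2, 4, 5, 6}; fixed.
Sat(AF ((EG (EF a)) ∧ ¬r)) = {1, 2, 4, 5, 6}
5 ∈ Sat(AF ((EG (EF a)) ∧ ¬r)) = {1, 2, 4, 5, 6}, so the formula holds at 5.

Yes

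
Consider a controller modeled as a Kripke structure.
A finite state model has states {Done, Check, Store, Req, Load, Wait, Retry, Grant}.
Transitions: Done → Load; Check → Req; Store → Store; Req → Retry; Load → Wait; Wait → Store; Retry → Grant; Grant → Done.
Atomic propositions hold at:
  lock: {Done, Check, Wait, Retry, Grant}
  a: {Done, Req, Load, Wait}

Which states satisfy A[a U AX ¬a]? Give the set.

{Done, Store, Req, Load, Wait, Retry}

Sat(¬a) = {Check, Store, Retry, Grant}
Sat(AX ¬a) = {s : every successor in {Check, Store, Retry, Grant}} = {Store, Req, Wait, Retry}
A[a U AX ¬a]: least fixpoint, start Z0 = Sat(AX ¬a) = {Store, Req, Wait, Retry}, add states in Sat(a) with every successor in Z. Z1 = {Store, Req, Load, Wait, Retry}; Z2 = {Done, Store, Req, Load, Wait, Retry}; fixed.
Sat(A[a U AX ¬a]) = {Done, Store, Req, Load, Wait, Retry}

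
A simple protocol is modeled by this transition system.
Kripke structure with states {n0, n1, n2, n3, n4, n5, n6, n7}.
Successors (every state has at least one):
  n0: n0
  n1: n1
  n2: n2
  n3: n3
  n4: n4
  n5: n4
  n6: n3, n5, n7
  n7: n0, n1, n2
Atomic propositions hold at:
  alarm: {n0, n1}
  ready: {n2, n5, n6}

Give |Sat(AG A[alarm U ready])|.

1

A[alarm U ready]: least fixpoint, start Z0 = Sat(ready) = {n2, n5, n6}, add states in Sat(alarm) with every successor in Z. Already a fixed point.
Sat(A[alarm U ready]) = {n2, n5, n6}
AG A[alarm U ready]: greatest fixpoint, start Z0 = {n2, n5, n6}, keep only states in Sat with every successor in Z. Z1 = {n2}; fixed.
Sat(AG A[alarm U ready]) = {n2}
|Sat(AG A[alarm U ready])| = |{n2}| = 1.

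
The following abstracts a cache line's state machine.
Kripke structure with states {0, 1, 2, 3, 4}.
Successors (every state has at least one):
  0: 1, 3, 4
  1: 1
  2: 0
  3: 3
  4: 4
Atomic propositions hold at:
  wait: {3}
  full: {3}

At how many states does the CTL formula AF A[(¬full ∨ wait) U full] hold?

Sat(¬full) = {0, 1, 2, 4}
Sat(¬full ∨ wait) = {0, 1, 2, 3, 4}
A[(¬full ∨ wait) U full]: least fixpoint, start Z0 = Sat(full) = {3}, add states in Sat(¬full ∨ wait) with every successor in Z. Already a fixed point.
Sat(A[(¬full ∨ wait) U full]) = {3}
AF A[(¬full ∨ wait) U full]: least fixpoint, start Z0 = {3}, add states with every successor in Z. Already a fixed point.
Sat(AF A[(¬full ∨ wait) U full]) = {3}
|Sat(AF A[(¬full ∨ wait) U full])| = |{3}| = 1.

1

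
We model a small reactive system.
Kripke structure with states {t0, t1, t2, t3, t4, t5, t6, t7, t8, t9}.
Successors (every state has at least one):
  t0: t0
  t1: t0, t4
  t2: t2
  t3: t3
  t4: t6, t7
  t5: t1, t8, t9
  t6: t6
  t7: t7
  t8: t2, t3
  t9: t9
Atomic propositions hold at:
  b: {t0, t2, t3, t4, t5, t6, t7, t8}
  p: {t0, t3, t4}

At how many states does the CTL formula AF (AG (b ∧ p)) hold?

2

Sat(b ∧ p) = {t0, t3, t4}
AG (b ∧ p): greatest fixpoint, start Z0 = {t0, t3, t4}, keep only states in Sat with every successor in Z. Z1 = {t0, t3}; fixed.
Sat(AG (b ∧ p)) = {t0, t3}
AF (AG (b ∧ p)): least fixpoint, start Z0 = {t0, t3}, add states with every successor in Z. Already a fixed point.
Sat(AF (AG (b ∧ p))) = {t0, t3}
|Sat(AF (AG (b ∧ p)))| = |{t0, t3}| = 2.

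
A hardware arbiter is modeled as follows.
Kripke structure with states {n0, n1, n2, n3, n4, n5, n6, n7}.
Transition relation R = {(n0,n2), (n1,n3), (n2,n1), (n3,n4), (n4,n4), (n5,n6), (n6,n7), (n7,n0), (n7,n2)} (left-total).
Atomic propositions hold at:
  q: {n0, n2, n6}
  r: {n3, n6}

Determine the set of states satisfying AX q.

Sat(AX q) = {s : every successor in {n0, n2, n6}} = {n0, n5, n7}

{n0, n5, n7}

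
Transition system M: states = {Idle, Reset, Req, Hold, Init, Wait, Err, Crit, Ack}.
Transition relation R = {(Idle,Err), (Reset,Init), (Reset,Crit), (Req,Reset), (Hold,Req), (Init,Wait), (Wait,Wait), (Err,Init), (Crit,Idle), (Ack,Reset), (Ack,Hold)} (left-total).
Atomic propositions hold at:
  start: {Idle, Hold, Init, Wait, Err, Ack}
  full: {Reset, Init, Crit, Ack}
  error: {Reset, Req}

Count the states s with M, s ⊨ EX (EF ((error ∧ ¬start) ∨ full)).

7

Sat(¬start) = {Reset, Req, Crit}
Sat(error ∧ ¬start) = {Reset, Req}
Sat((error ∧ ¬start) ∨ full) = {Reset, Req, Init, Crit, Ack}
EF ((error ∧ ¬start) ∨ full): least fixpoint, start Z0 = {Reset, Req, Init, Crit, Ack}, add states with some successor in Z. Z1 = {Reset, Req, Hold, Init, Err, Crit, Ack}; Z2 = {Idle, Reset, Req, Hold, Init, Err, Crit, Ack}; fixed.
Sat(EF ((error ∧ ¬start) ∨ full)) = {Idle, Reset, Req, Hold, Init, Err, Crit, Ack}
Sat(EX (EF ((error ∧ ¬start) ∨ full))) = {s : some successor in {Idle, Reset, Req, Hold, Init, Err, Crit, Ack}} = {Idle, Reset, Req, Hold, Err, Crit, Ack}
|Sat(EX (EF ((error ∧ ¬start) ∨ full)))| = |{Idle, Reset, Req, Hold, Err, Crit, Ack}| = 7.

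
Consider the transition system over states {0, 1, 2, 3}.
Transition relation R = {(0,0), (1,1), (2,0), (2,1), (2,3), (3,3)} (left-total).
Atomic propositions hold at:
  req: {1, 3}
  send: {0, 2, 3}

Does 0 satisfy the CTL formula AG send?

Yes

AG send: greatest fixpoint, start Z0 = {0, 2, 3}, keep only states in Sat with every successor in Z. Z1 = {0, 3}; fixed.
Sat(AG send) = {0, 3}
0 ∈ Sat(AG send) = {0, 3}, so the formula holds at 0.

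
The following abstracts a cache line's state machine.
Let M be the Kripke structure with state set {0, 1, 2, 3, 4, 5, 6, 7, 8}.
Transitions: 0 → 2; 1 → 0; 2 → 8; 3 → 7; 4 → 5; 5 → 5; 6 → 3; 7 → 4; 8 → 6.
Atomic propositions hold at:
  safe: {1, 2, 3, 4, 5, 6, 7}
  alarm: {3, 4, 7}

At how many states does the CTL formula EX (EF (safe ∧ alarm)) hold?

Sat(safe ∧ alarm) = {3, 4, 7}
EF (safe ∧ alarm): least fixpoint, start Z0 = {3, 4, 7}, add states with some successor in Z. Z1 = {3, 4, 6, 7}; Z2 = {3, 4, 6, 7, 8}; Z3 = {2, 3, 4, 6, 7, 8}; Z4 = {0, 2, 3, 4, 6, 7, 8}; Z5 = {0, 1, 2, 3, 4, 6, 7, 8}; fixed.
Sat(EF (safe ∧ alarm)) = {0, 1, 2, 3, 4, 6, 7, 8}
Sat(EX (EF (safe ∧ alarm))) = {s : some successor in {0, 1, 2, 3, 4, 6, 7, 8}} = {0, 1, 2, 3, 6, 7, 8}
|Sat(EX (EF (safe ∧ alarm)))| = |{0, 1, 2, 3, 6, 7, 8}| = 7.

7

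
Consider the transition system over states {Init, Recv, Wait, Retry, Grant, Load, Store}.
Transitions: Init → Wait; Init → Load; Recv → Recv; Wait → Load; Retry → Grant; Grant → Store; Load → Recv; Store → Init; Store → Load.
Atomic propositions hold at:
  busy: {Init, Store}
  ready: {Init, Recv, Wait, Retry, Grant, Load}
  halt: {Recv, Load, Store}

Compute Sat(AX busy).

Sat(AX busy) = {s : every successor in {Init, Store}} = {Grant}

{Grant}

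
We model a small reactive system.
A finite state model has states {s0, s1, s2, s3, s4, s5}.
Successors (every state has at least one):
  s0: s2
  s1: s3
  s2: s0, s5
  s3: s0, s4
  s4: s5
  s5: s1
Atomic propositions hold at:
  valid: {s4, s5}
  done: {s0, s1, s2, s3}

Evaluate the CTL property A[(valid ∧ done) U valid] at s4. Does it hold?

Yes

Sat(valid ∧ done) = ∅
A[(valid ∧ done) U valid]: least fixpoint, start Z0 = Sat(valid) = {s4, s5}, add states in Sat(valid ∧ done) with every successor in Z. Already a fixed point.
Sat(A[(valid ∧ done) U valid]) = {s4, s5}
s4 ∈ Sat(A[(valid ∧ done) U valid]) = {s4, s5}, so the formula holds at s4.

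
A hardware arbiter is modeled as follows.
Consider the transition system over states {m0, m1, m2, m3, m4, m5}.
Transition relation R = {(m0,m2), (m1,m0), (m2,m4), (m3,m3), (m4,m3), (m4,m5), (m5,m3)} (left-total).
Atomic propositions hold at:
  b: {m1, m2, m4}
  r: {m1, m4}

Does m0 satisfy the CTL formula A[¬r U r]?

Yes

Sat(¬r) = {m0, m2, m3, m5}
A[¬r U r]: least fixpoint, start Z0 = Sat(r) = {m1, m4}, add states in Sat(¬r) with every successor in Z. Z1 = {m1, m2, m4}; Z2 = {m0, m1, m2, m4}; fixed.
Sat(A[¬r U r]) = {m0, m1, m2, m4}
m0 ∈ Sat(A[¬r U r]) = {m0, m1, m2, m4}, so the formula holds at m0.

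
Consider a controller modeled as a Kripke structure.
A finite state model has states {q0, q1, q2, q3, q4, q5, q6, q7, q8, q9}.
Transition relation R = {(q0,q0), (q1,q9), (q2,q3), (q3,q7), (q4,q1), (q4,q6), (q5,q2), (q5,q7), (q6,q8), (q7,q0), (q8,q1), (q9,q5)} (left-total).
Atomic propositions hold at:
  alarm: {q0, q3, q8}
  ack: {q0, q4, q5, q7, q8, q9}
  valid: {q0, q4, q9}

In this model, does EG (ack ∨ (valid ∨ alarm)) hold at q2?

Sat(valid ∨ alarm) = {q0, q3, q4, q8, q9}
Sat(ack ∨ (valid ∨ alarm)) = {q0, q3, q4, q5, q7, q8, q9}
EG (ack ∨ (valid ∨ alarm)): greatest fixpoint, start Z0 = {q0, q3, q4, q5, q7, q8, q9}, keep only states in Sat with some successor in Z. Z1 = {q0, q3, q5, q7, q9}; fixed.
Sat(EG (ack ∨ (valid ∨ alarm))) = {q0, q3, q5, q7, q9}
q2 ∉ Sat(EG (ack ∨ (valid ∨ alarm))) = {q0, q3, q5, q7, q9}, so the formula does not hold at q2.

No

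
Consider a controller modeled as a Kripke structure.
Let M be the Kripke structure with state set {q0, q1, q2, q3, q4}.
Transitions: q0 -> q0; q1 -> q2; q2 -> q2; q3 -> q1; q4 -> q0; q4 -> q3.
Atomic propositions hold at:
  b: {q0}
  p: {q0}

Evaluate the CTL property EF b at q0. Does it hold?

EF b: least fixpoint, start Z0 = {q0}, add states with some successor in Z. Z1 = {q0, q4}; fixed.
Sat(EF b) = {q0, q4}
q0 ∈ Sat(EF b) = {q0, q4}, so the formula holds at q0.

Yes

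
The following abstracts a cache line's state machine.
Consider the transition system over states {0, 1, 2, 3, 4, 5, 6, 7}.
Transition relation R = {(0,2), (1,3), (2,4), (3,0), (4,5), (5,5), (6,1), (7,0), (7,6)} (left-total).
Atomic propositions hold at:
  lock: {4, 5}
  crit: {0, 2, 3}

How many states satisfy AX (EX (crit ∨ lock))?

7

Sat(crit ∨ lock) = {0, 2, 3, 4, 5}
Sat(EX (crit ∨ lock)) = {s : some successor in {0, 2, 3, 4, 5}} = {0, 1, 2, 3, 4, 5, 7}
Sat(AX (EX (crit ∨ lock))) = {s : every successor in {0, 1, 2, 3, 4, 5, 7}} = {0, 1, 2, 3, 4, 5, 6}
|Sat(AX (EX (crit ∨ lock)))| = |{0, 1, 2, 3, 4, 5, 6}| = 7.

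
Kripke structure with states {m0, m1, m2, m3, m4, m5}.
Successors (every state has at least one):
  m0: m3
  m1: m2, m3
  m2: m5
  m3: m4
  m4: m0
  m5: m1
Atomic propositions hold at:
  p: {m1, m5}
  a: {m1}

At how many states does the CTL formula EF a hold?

EF a: least fixpoint, start Z0 = {m1}, add states with some successor in Z. Z1 = {m1, m5}; Z2 = {m1, m2, m5}; fixed.
Sat(EF a) = {m1, m2, m5}
|Sat(EF a)| = |{m1, m2, m5}| = 3.

3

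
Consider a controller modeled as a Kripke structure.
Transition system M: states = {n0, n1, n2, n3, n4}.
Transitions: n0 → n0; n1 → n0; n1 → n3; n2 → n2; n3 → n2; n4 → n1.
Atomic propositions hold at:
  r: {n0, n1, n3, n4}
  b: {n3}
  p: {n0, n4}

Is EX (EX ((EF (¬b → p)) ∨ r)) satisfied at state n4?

Sat(¬b) = {n0, n1, n2, n4}
Sat(¬b → p) = {n0, n3, n4}
EF (¬b → p): least fixpoint, start Z0 = {n0, n3, n4}, add states with some successor in Z. Z1 = {n0, n1, n3, n4}; fixed.
Sat(EF (¬b → p)) = {n0, n1, n3, n4}
Sat((EF (¬b → p)) ∨ r) = {n0, n1, n3, n4}
Sat(EX ((EF (¬b → p)) ∨ r)) = {s : some successor in {n0, n1, n3, n4}} = {n0, n1, n4}
Sat(EX (EX ((EF (¬b → p)) ∨ r))) = {s : some successor in {n0, n1, n4}} = {n0, n1, n4}
n4 ∈ Sat(EX (EX ((EF (¬b → p)) ∨ r))) = {n0, n1, n4}, so the formula holds at n4.

Yes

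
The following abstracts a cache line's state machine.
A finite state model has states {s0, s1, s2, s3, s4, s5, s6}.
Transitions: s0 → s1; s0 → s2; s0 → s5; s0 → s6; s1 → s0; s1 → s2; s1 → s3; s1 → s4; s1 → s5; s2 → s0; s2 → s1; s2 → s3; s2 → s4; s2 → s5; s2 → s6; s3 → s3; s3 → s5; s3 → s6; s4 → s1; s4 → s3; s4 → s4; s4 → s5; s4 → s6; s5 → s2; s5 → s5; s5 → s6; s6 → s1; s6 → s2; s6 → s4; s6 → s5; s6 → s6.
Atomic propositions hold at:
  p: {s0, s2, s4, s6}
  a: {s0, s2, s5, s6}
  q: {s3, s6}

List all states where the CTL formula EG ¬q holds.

{s0, s1, s2, s4, s5}

Sat(¬q) = {s0, s1, s2, s4, s5}
EG ¬q: greatest fixpoint, start Z0 = {s0, s1, s2, s4, s5}, keep only states in Sat with some successor in Z. Already a fixed point.
Sat(EG ¬q) = {s0, s1, s2, s4, s5}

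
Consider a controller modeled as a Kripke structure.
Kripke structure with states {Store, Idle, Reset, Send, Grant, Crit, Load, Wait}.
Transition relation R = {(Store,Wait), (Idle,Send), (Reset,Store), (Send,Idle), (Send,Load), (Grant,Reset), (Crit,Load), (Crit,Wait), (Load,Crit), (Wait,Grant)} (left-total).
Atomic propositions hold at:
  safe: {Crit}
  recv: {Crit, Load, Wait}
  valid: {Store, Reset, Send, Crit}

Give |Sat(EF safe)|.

4

EF safe: least fixpoint, start Z0 = {Crit}, add states with some successor in Z. Z1 = {Crit, Load}; Z2 = {Send, Crit, Load}; Z3 = {Idle, Send, Crit, Load}; fixed.
Sat(EF safe) = {Idle, Send, Crit, Load}
|Sat(EF safe)| = |{Idle, Send, Crit, Load}| = 4.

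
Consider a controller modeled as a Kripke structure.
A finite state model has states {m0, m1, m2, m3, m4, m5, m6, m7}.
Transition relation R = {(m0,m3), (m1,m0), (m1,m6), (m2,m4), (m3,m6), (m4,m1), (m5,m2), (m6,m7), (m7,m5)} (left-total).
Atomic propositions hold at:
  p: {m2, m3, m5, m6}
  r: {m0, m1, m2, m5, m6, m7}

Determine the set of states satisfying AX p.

Sat(AX p) = {s : every successor in {m2, m3, m5, m6}} = {m0, m3, m5, m7}

{m0, m3, m5, m7}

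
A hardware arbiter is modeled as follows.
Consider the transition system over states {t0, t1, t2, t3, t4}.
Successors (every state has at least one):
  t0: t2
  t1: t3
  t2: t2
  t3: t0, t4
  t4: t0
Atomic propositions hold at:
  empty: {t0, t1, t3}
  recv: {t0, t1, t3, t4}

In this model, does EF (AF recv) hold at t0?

Yes

AF recv: least fixpoint, start Z0 = {t0, t1, t3, t4}, add states with every successor in Z. Already a fixed point.
Sat(AF recv) = {t0, t1, t3, t4}
EF (AF recv): least fixpoint, start Z0 = {t0, t1, t3, t4}, add states with some successor in Z. Already a fixed point.
Sat(EF (AF recv)) = {t0, t1, t3, t4}
t0 ∈ Sat(EF (AF recv)) = {t0, t1, t3, t4}, so the formula holds at t0.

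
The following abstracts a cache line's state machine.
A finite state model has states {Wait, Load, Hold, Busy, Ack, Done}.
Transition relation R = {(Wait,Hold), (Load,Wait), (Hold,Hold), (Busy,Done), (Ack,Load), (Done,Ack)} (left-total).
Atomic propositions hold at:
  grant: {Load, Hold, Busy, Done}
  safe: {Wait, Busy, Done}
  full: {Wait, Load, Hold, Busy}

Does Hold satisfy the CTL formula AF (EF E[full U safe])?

No

E[full U safe]: least fixpoint, start Z0 = Sat(safe) = {Wait, Busy, Done}, add states in Sat(full) with some successor in Z. Z1 = {Wait, Load, Busy, Done}; fixed.
Sat(E[full U safe]) = {Wait, Load, Busy, Done}
EF E[full U safe]: least fixpoint, start Z0 = {Wait, Load, Busy, Done}, add states with some successor in Z. Z1 = {Wait, Load, Busy, Ack, Done}; fixed.
Sat(EF E[full U safe]) = {Wait, Load, Busy, Ack, Done}
AF (EF E[full U safe]): least fixpoint, start Z0 = {Wait, Load, Busy, Ack, Done}, add states with every successor in Z. Already a fixed point.
Sat(AF (EF E[full U safe])) = {Wait, Load, Busy, Ack, Done}
Hold ∉ Sat(AF (EF E[full U safe])) = {Wait, Load, Busy, Ack, Done}, so the formula does not hold at Hold.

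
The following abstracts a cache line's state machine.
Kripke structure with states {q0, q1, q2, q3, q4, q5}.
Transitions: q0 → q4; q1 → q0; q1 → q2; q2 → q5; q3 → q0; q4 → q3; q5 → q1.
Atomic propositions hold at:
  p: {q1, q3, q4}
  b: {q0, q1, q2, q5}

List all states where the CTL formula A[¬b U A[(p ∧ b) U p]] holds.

{q1, q3, q4}

Sat(¬b) = {q3, q4}
Sat(p ∧ b) = {q1}
A[(p ∧ b) U p]: least fixpoint, start Z0 = Sat(p) = {q1, q3, q4}, add states in Sat(p ∧ b) with every successor in Z. Already a fixed point.
Sat(A[(p ∧ b) U p]) = {q1, q3, q4}
A[¬b U A[(p ∧ b) U p]]: least fixpoint, start Z0 = Sat(A[(p ∧ b) U p]) = {q1, q3, q4}, add states in Sat(¬b) with every successor in Z. Already a fixed point.
Sat(A[¬b U A[(p ∧ b) U p]]) = {q1, q3, q4}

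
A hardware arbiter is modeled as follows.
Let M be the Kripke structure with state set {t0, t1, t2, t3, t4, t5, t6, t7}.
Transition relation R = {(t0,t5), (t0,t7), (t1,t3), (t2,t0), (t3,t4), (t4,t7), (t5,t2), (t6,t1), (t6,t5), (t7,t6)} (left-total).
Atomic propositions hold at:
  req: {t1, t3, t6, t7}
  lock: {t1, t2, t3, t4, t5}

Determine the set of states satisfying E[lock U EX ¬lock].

Sat(¬lock) = {t0, t6, t7}
Sat(EX ¬lock) = {s : some successor in {t0, t6, t7}} = {t0, t2, t4, t7}
E[lock U EX ¬lock]: least fixpoint, start Z0 = Sat(EX ¬lock) = {t0, t2, t4, t7}, add states in Sat(lock) with some successor in Z. Z1 = {t0, t2, t3, t4, t5, t7}; Z2 = {t0, t1, t2, t3, t4, t5, t7}; fixed.
Sat(E[lock U EX ¬lock]) = {t0, t1, t2, t3, t4, t5, t7}

{t0, t1, t2, t3, t4, t5, t7}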